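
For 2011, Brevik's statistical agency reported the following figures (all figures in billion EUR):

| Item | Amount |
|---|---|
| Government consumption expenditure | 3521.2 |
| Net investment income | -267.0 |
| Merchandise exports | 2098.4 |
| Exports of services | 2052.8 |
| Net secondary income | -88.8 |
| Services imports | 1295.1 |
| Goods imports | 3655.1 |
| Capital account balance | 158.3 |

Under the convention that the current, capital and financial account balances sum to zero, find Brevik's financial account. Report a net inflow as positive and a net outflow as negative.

996.5

Goods balance = 2098.4 - 3655.1 = -1556.7
Services balance = 2052.8 - 1295.1 = 757.7
Trade balance (goods + services) = -1556.7 + 757.7 = -799.0
Net primary income = -267.0
Net secondary income = -88.8
Current account = -799.0 + (-267.0) + (-88.8) = -1154.8
Financial account = -(-1154.8 + 158.3) = 996.5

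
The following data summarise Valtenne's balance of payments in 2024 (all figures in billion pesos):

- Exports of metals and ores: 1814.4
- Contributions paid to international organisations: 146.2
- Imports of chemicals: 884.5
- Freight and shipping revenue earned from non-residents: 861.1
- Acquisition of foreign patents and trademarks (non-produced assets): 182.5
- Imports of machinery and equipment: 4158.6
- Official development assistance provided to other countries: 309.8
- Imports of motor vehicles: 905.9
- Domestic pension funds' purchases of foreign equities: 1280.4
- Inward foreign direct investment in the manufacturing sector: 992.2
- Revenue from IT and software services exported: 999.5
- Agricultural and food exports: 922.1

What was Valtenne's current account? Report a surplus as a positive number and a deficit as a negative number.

Goods: -4158.6 + 1814.4 + 922.1 - 884.5 - 905.9 = -3212.5
Services: 861.1 + 999.5 = 1860.6
Secondary income: -146.2 - 309.8 = -456.0
Current account = (-3212.5) + 1860.6 + (-456.0) = -1807.9
(Excluded from the current account — capital account: acquisition of foreign patents and trademarks (non-produced assets) 182.5; financial account: domestic pension funds' purchases of foreign equities 1280.4, inward foreign direct investment in the manufacturing sector 992.2.)

-1807.9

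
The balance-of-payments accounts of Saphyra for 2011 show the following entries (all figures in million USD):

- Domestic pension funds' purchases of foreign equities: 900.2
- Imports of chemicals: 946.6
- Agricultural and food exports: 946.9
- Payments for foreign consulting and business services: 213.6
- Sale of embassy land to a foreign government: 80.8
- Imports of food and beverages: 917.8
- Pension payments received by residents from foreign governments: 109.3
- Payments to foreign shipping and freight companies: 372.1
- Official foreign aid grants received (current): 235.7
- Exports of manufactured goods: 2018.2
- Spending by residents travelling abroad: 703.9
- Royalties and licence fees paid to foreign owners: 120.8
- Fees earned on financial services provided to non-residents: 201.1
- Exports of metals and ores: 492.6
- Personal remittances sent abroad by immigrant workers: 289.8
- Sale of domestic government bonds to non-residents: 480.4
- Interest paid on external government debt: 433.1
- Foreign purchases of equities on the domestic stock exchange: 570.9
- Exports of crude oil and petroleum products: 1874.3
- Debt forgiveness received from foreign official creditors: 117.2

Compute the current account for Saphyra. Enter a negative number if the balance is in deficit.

1880.4

Goods: 2018.2 - 917.8 + 492.6 + 946.9 + 1874.3 - 946.6 = 3467.6
Services: 201.1 - 372.1 - 120.8 - 703.9 - 213.6 = -1209.3
Primary income: -433.1
Secondary income: 235.7 - 289.8 + 109.3 = 55.2
Current account = 3467.6 + (-1209.3) + (-433.1) + 55.2 = 1880.4
(Excluded from the current account — financial account: domestic pension funds' purchases of foreign equities 900.2, sale of domestic government bonds to non-residents 480.4, foreign purchases of equities on the domestic stock exchange 570.9; capital account: sale of embassy land to a foreign government 80.8, debt forgiveness received from foreign official creditors 117.2.)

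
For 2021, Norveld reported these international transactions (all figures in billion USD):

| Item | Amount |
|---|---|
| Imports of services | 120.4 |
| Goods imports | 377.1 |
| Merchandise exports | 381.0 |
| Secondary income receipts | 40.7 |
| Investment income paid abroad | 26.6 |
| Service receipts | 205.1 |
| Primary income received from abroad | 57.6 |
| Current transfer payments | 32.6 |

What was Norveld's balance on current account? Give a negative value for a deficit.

127.7

Goods balance = 381.0 - 377.1 = 3.9
Services balance = 205.1 - 120.4 = 84.7
Trade balance (goods + services) = 3.9 + 84.7 = 88.6
Net primary income = 57.6 - 26.6 = 31.0
Net secondary income = 40.7 - 32.6 = 8.1
Current account = 88.6 + 31.0 + 8.1 = 127.7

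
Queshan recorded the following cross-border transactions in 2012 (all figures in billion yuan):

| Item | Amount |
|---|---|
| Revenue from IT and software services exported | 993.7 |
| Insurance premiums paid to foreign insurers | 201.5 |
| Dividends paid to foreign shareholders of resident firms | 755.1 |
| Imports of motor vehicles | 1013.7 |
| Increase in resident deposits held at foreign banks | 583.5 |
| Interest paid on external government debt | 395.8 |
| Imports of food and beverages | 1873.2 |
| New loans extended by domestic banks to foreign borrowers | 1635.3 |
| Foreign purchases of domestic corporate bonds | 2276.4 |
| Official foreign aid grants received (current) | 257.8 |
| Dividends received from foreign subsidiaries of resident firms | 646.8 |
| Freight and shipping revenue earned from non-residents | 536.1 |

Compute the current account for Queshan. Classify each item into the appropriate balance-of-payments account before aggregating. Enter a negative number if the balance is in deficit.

Goods: -1873.2 - 1013.7 = -2886.9
Services: -201.5 + 536.1 + 993.7 = 1328.3
Primary income: -755.1 + 646.8 - 395.8 = -504.1
Secondary income: 257.8
Current account = (-2886.9) + 1328.3 + (-504.1) + 257.8 = -1804.9
(Excluded from the current account — financial account: increase in resident deposits held at foreign banks 583.5, new loans extended by domestic banks to foreign borrowers 1635.3, foreign purchases of domestic corporate bonds 2276.4.)

-1804.9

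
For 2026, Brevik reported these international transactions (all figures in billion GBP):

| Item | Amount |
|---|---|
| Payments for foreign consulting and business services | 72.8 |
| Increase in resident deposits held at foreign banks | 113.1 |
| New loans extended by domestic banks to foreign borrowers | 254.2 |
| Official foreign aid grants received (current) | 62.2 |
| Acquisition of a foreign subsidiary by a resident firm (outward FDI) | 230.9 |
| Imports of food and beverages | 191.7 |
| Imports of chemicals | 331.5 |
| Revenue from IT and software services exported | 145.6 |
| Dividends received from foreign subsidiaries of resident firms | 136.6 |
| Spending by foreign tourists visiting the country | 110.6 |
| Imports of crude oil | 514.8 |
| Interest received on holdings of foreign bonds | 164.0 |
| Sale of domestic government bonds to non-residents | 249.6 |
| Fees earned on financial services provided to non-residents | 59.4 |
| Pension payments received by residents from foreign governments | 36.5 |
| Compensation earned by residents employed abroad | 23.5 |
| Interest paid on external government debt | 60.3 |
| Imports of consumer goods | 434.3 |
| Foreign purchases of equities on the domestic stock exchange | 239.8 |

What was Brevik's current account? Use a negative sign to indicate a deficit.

-867.0

Goods: -191.7 - 331.5 - 514.8 - 434.3 = -1472.3
Services: 110.6 + 59.4 + 145.6 - 72.8 = 242.8
Primary income: 136.6 - 60.3 + 23.5 + 164.0 = 263.8
Secondary income: 62.2 + 36.5 = 98.7
Current account = (-1472.3) + 242.8 + 263.8 + 98.7 = -867.0
(Excluded from the current account — financial account: increase in resident deposits held at foreign banks 113.1, new loans extended by domestic banks to foreign borrowers 254.2, acquisition of a foreign subsidiary by a resident firm (outward FDI) 230.9, sale of domestic government bonds to non-residents 249.6, foreign purchases of equities on the domestic stock exchange 239.8.)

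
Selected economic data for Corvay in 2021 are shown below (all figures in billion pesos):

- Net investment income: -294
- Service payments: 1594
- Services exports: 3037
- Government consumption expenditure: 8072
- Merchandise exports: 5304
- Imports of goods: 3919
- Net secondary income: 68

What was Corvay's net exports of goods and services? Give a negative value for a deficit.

Goods balance = 5304 - 3919 = 1385
Services balance = 3037 - 1594 = 1443
Trade balance (goods + services) = 1385 + 1443 = 2828

2828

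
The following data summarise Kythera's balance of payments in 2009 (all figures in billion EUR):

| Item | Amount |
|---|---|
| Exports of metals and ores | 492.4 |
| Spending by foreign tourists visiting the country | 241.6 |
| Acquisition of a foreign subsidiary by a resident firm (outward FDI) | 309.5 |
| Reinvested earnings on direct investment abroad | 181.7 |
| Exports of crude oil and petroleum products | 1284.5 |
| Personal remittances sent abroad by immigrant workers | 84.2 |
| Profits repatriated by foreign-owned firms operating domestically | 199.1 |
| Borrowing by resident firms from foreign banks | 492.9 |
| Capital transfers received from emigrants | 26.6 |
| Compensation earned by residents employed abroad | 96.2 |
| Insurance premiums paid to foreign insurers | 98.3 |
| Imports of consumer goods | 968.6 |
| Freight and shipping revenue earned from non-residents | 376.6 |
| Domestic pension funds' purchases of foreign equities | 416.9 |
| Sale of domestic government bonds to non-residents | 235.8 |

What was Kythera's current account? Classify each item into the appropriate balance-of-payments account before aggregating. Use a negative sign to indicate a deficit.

Goods: 492.4 + 1284.5 - 968.6 = 808.3
Services: 241.6 + 376.6 - 98.3 = 519.9
Primary income: -199.1 + 96.2 + 181.7 = 78.8
Secondary income: -84.2
Current account = 808.3 + 519.9 + 78.8 + (-84.2) = 1322.8
(Excluded from the current account — financial account: acquisition of a foreign subsidiary by a resident firm (outward FDI) 309.5, borrowing by resident firms from foreign banks 492.9, domestic pension funds' purchases of foreign equities 416.9, sale of domestic government bonds to non-residents 235.8; capital account: capital transfers received from emigrants 26.6.)

1322.8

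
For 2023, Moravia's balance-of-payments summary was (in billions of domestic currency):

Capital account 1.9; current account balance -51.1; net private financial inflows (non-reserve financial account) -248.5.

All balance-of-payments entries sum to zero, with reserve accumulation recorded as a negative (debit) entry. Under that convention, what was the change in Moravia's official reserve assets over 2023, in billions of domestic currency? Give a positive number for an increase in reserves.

-297.7

Official reserve transactions balance = -((-51.1) + 1.9 + (-248.5)) = 297.7
An accumulation of reserves is recorded as a debit (negative entry), so the change in the stock of reserves is the negative of that balance.
Change in official reserves = -(297.7) = -297.7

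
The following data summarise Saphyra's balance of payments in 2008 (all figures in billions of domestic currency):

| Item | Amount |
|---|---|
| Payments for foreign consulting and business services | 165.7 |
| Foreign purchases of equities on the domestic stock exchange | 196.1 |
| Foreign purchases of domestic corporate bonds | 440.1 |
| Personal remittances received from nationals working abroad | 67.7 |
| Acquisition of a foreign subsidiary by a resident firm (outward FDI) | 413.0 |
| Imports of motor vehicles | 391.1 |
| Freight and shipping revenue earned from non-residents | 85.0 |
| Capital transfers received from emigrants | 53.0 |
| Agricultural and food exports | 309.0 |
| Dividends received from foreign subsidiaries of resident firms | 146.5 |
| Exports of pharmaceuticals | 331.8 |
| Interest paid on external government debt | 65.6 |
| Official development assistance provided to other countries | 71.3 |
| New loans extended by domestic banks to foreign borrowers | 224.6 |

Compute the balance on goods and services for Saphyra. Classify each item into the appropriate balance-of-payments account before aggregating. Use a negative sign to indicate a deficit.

Goods: -391.1 + 309.0 + 331.8 = 249.7
Services: 85.0 - 165.7 = -80.7
Trade balance = 249.7 + (-80.7) = 169.0
(Excluded from the trade balance — financial account: foreign purchases of equities on the domestic stock exchange 196.1, foreign purchases of domestic corporate bonds 440.1, acquisition of a foreign subsidiary by a resident firm (outward FDI) 413.0, new loans extended by domestic banks to foreign borrowers 224.6; secondary income: personal remittances received from nationals working abroad 67.7, official development assistance provided to other countries 71.3; capital account: capital transfers received from emigrants 53.0; primary income: dividends received from foreign subsidiaries of resident firms 146.5, interest paid on external government debt 65.6.)

169.0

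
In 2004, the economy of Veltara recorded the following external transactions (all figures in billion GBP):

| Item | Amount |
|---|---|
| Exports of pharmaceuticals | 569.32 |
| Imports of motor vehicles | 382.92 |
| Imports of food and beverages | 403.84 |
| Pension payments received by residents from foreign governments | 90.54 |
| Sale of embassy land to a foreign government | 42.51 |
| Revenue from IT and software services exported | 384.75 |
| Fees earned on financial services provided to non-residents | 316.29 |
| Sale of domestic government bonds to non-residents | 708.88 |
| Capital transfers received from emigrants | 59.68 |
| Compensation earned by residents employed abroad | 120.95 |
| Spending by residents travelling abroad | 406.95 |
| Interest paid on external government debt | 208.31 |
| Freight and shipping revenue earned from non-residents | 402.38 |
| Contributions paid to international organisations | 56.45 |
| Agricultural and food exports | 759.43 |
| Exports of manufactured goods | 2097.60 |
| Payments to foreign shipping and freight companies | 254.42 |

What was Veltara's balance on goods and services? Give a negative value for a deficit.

3081.64

Goods: -382.92 - 403.84 + 759.43 + 569.32 + 2097.60 = 2639.59
Services: 384.75 + 402.38 + 316.29 - 254.42 - 406.95 = 442.05
Trade balance = 2639.59 + 442.05 = 3081.64
(Excluded from the trade balance — secondary income: pension payments received by residents from foreign governments 90.54, contributions paid to international organisations 56.45; capital account: sale of embassy land to a foreign government 42.51, capital transfers received from emigrants 59.68; financial account: sale of domestic government bonds to non-residents 708.88; primary income: compensation earned by residents employed abroad 120.95, interest paid on external government debt 208.31.)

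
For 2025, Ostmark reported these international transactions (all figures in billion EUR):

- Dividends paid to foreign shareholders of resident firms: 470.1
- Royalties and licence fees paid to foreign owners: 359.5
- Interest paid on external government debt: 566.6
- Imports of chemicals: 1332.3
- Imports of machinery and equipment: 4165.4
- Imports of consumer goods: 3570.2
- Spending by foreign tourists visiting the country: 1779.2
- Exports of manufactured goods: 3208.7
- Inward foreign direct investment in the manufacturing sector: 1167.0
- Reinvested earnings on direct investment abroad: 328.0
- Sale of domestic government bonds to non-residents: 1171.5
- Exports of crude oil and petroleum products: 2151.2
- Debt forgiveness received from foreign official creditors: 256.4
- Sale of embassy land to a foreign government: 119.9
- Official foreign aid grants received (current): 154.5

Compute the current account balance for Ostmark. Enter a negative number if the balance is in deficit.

-2842.5

Goods: 2151.2 - 4165.4 + 3208.7 - 3570.2 - 1332.3 = -3708.0
Services: 1779.2 - 359.5 = 1419.7
Primary income: -470.1 - 566.6 + 328.0 = -708.7
Secondary income: 154.5
Current account = (-3708.0) + 1419.7 + (-708.7) + 154.5 = -2842.5
(Excluded from the current account — financial account: inward foreign direct investment in the manufacturing sector 1167.0, sale of domestic government bonds to non-residents 1171.5; capital account: debt forgiveness received from foreign official creditors 256.4, sale of embassy land to a foreign government 119.9.)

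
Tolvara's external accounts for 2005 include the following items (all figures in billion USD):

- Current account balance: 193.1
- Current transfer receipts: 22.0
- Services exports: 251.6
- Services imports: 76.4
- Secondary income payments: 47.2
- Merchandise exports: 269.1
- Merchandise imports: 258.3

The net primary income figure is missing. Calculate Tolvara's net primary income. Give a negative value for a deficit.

32.3

Current account = goods balance + services balance + net primary income + net secondary income
Sum of the known components = 160.8
Net primary income = CA - (known components) = 193.1 - 160.8 = 32.3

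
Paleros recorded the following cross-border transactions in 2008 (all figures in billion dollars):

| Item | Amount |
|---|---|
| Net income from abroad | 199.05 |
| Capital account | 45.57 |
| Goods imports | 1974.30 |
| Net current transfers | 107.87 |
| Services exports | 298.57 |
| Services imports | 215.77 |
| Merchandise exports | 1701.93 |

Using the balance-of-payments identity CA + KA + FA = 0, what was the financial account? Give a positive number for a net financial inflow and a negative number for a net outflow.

-162.92

Goods balance = 1701.93 - 1974.30 = -272.37
Services balance = 298.57 - 215.77 = 82.80
Trade balance (goods + services) = -272.37 + 82.80 = -189.57
Net primary income = 199.05
Net secondary income = 107.87
Current account = -189.57 + 199.05 + 107.87 = 117.35
Financial account = -(117.35 + 45.57) = -162.92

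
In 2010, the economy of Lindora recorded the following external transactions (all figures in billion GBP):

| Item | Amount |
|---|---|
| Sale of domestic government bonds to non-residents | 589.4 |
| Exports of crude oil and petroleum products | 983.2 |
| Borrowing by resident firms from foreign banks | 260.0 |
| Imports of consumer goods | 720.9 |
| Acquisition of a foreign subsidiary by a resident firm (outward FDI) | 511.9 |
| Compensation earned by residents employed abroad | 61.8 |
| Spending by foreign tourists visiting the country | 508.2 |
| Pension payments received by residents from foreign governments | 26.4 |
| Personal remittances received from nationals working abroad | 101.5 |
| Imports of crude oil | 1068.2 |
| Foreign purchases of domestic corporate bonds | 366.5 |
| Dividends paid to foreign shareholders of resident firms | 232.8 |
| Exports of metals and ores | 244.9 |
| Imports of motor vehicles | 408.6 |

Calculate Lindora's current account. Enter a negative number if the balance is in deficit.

-504.5

Goods: 244.9 + 983.2 - 408.6 - 720.9 - 1068.2 = -969.6
Services: 508.2
Primary income: 61.8 - 232.8 = -171.0
Secondary income: 26.4 + 101.5 = 127.9
Current account = (-969.6) + 508.2 + (-171.0) + 127.9 = -504.5
(Excluded from the current account — financial account: sale of domestic government bonds to non-residents 589.4, borrowing by resident firms from foreign banks 260.0, acquisition of a foreign subsidiary by a resident firm (outward FDI) 511.9, foreign purchases of domestic corporate bonds 366.5.)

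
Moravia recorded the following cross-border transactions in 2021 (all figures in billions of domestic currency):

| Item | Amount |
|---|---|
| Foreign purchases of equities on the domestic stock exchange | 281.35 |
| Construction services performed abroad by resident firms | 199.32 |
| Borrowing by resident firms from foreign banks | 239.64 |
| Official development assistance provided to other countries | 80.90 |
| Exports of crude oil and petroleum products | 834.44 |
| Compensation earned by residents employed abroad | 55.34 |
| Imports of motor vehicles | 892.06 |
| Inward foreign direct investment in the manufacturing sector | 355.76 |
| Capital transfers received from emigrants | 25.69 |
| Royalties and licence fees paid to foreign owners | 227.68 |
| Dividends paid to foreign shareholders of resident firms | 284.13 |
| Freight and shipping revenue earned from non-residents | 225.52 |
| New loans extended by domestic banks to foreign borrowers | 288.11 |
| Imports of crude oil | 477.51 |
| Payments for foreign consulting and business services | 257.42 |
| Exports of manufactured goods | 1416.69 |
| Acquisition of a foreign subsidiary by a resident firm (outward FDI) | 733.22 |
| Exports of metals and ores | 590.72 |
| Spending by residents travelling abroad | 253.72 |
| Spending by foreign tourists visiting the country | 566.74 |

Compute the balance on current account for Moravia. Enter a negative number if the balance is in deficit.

1415.35

Goods: 1416.69 + 590.72 - 477.51 + 834.44 - 892.06 = 1472.28
Services: 225.52 - 253.72 + 566.74 - 257.42 - 227.68 + 199.32 = 252.76
Primary income: -284.13 + 55.34 = -228.79
Secondary income: -80.90
Current account = 1472.28 + 252.76 + (-228.79) + (-80.90) = 1415.35
(Excluded from the current account — financial account: foreign purchases of equities on the domestic stock exchange 281.35, borrowing by resident firms from foreign banks 239.64, inward foreign direct investment in the manufacturing sector 355.76, new loans extended by domestic banks to foreign borrowers 288.11, acquisition of a foreign subsidiary by a resident firm (outward FDI) 733.22; capital account: capital transfers received from emigrants 25.69.)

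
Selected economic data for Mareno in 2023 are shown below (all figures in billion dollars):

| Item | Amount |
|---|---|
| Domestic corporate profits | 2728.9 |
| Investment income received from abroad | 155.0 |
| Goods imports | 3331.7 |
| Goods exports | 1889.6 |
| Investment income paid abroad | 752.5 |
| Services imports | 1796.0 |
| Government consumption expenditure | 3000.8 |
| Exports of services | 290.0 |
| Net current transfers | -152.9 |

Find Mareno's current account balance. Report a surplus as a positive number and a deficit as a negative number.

-3698.5

Goods balance = 1889.6 - 3331.7 = -1442.1
Services balance = 290.0 - 1796.0 = -1506.0
Trade balance (goods + services) = -1442.1 + (-1506.0) = -2948.1
Net primary income = 155.0 - 752.5 = -597.5
Net secondary income = -152.9
Current account = -2948.1 + (-597.5) + (-152.9) = -3698.5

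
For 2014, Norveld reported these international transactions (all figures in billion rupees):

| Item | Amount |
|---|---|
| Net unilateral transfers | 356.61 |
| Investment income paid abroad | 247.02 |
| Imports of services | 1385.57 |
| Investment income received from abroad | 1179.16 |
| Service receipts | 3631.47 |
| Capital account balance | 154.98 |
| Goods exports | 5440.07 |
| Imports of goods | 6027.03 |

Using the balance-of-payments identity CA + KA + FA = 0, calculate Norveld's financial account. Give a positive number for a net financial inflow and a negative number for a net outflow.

-3102.67

Goods balance = 5440.07 - 6027.03 = -586.96
Services balance = 3631.47 - 1385.57 = 2245.90
Trade balance (goods + services) = -586.96 + 2245.90 = 1658.94
Net primary income = 1179.16 - 247.02 = 932.14
Net secondary income = 356.61
Current account = 1658.94 + 932.14 + 356.61 = 2947.69
Financial account = -(2947.69 + 154.98) = -3102.67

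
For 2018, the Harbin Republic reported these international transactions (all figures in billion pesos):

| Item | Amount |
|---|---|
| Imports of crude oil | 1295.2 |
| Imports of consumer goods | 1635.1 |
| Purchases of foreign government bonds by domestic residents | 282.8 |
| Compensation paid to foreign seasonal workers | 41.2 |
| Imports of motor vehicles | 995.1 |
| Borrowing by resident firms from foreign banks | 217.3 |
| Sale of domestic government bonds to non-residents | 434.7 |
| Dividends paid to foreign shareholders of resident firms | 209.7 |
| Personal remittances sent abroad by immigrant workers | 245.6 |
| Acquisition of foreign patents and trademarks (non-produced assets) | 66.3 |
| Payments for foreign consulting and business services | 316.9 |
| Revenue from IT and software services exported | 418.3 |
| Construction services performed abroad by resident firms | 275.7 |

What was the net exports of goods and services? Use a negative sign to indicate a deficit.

-3548.3

Goods: -995.1 - 1635.1 - 1295.2 = -3925.4
Services: -316.9 + 275.7 + 418.3 = 377.1
Trade balance = -3925.4 + 377.1 = -3548.3
(Excluded from the trade balance — financial account: purchases of foreign government bonds by domestic residents 282.8, borrowing by resident firms from foreign banks 217.3, sale of domestic government bonds to non-residents 434.7; primary income: compensation paid to foreign seasonal workers 41.2, dividends paid to foreign shareholders of resident firms 209.7; secondary income: personal remittances sent abroad by immigrant workers 245.6; capital account: acquisition of foreign patents and trademarks (non-produced assets) 66.3.)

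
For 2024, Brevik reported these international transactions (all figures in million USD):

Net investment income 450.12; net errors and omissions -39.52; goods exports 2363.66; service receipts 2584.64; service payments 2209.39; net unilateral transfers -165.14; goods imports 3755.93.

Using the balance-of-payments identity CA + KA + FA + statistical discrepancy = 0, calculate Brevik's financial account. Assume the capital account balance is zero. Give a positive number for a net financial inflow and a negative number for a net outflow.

771.56

Goods balance = 2363.66 - 3755.93 = -1392.27
Services balance = 2584.64 - 2209.39 = 375.25
Trade balance (goods + services) = -1392.27 + 375.25 = -1017.02
Net primary income = 450.12
Net secondary income = -165.14
Current account = -1017.02 + 450.12 + (-165.14) = -732.04
Financial account = -(-732.04 + (-39.52)) = 771.56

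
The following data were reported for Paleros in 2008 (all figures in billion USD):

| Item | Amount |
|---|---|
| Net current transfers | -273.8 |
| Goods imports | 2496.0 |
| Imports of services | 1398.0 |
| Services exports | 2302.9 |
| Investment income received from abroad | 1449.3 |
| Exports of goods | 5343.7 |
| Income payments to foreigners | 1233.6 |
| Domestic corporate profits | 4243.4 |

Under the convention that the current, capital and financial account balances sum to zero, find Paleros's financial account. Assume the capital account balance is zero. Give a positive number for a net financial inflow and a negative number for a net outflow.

Goods balance = 5343.7 - 2496.0 = 2847.7
Services balance = 2302.9 - 1398.0 = 904.9
Trade balance (goods + services) = 2847.7 + 904.9 = 3752.6
Net primary income = 1449.3 - 1233.6 = 215.7
Net secondary income = -273.8
Current account = 3752.6 + 215.7 + (-273.8) = 3694.5
Financial account = -(3694.5) = -3694.5

-3694.5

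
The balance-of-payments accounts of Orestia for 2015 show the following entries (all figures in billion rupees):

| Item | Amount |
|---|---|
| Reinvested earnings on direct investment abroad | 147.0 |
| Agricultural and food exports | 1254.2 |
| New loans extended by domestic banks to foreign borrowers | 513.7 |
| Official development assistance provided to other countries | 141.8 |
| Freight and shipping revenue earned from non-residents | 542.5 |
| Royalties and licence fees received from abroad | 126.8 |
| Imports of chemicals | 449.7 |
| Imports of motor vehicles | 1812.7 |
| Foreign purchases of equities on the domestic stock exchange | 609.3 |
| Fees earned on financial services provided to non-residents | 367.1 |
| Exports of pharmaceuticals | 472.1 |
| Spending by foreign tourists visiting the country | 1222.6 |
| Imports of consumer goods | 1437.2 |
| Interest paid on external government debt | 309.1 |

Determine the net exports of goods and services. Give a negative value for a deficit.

285.7

Goods: -449.7 - 1812.7 + 1254.2 - 1437.2 + 472.1 = -1973.3
Services: 1222.6 + 367.1 + 542.5 + 126.8 = 2259.0
Trade balance = -1973.3 + 2259.0 = 285.7
(Excluded from the trade balance — primary income: reinvested earnings on direct investment abroad 147.0, interest paid on external government debt 309.1; financial account: new loans extended by domestic banks to foreign borrowers 513.7, foreign purchases of equities on the domestic stock exchange 609.3; secondary income: official development assistance provided to other countries 141.8.)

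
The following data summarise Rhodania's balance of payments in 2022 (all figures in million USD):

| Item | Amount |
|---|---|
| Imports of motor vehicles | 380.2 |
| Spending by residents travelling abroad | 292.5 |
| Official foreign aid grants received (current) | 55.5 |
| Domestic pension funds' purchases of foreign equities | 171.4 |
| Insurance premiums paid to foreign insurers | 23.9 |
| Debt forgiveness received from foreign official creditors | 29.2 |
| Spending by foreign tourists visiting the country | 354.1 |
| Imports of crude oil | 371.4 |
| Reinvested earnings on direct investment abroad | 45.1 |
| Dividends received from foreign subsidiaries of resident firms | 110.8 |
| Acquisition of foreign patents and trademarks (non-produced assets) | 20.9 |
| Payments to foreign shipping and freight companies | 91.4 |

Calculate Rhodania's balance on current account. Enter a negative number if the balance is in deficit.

-593.9

Goods: -380.2 - 371.4 = -751.6
Services: -23.9 - 91.4 - 292.5 + 354.1 = -53.7
Primary income: 110.8 + 45.1 = 155.9
Secondary income: 55.5
Current account = (-751.6) + (-53.7) + 155.9 + 55.5 = -593.9
(Excluded from the current account — financial account: domestic pension funds' purchases of foreign equities 171.4; capital account: debt forgiveness received from foreign official creditors 29.2, acquisition of foreign patents and trademarks (non-produced assets) 20.9.)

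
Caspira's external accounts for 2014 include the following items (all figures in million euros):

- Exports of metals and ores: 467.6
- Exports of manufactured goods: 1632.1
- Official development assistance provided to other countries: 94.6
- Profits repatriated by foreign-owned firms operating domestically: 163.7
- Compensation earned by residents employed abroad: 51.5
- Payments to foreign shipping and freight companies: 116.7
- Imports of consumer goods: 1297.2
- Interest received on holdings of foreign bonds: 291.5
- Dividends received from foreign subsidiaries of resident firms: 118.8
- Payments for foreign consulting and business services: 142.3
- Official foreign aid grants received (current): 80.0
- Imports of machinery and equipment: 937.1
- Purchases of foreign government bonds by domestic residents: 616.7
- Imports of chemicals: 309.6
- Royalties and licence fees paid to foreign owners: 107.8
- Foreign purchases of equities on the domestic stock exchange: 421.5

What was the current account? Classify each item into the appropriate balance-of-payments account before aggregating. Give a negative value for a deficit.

Goods: 467.6 - 1297.2 + 1632.1 - 309.6 - 937.1 = -444.2
Services: -142.3 - 107.8 - 116.7 = -366.8
Primary income: 51.5 + 118.8 - 163.7 + 291.5 = 298.1
Secondary income: -94.6 + 80.0 = -14.6
Current account = (-444.2) + (-366.8) + 298.1 + (-14.6) = -527.5
(Excluded from the current account — financial account: purchases of foreign government bonds by domestic residents 616.7, foreign purchases of equities on the domestic stock exchange 421.5.)

-527.5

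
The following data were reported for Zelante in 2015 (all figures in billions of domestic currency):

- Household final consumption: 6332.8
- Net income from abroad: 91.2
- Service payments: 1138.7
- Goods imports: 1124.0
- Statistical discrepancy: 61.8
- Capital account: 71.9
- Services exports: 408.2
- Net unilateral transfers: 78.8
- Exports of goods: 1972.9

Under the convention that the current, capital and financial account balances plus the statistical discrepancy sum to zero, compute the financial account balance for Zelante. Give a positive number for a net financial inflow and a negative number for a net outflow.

-422.1

Goods balance = 1972.9 - 1124.0 = 848.9
Services balance = 408.2 - 1138.7 = -730.5
Trade balance (goods + services) = 848.9 + (-730.5) = 118.4
Net primary income = 91.2
Net secondary income = 78.8
Current account = 118.4 + 91.2 + 78.8 = 288.4
Financial account = -(288.4 + 71.9 + 61.8) = -422.1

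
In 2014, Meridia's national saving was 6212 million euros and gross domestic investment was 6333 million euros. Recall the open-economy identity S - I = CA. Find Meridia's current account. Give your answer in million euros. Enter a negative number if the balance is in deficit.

S - I = CA (net lending to the rest of the world).
CA = S - I = 6212 - 6333 = -121

-121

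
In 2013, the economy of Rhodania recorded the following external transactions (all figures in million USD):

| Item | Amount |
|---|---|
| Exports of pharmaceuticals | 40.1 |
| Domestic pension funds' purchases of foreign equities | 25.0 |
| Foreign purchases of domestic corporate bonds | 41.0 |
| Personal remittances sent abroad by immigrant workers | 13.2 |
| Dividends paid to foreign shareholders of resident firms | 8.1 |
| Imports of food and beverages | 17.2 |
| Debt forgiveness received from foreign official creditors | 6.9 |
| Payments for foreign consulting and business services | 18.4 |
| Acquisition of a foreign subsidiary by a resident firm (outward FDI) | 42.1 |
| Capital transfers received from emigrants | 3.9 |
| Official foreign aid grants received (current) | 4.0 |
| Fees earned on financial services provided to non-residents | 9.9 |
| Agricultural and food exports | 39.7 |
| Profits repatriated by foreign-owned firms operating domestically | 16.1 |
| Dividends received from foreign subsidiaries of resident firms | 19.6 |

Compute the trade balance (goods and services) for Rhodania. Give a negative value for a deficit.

Goods: 39.7 + 40.1 - 17.2 = 62.6
Services: 9.9 - 18.4 = -8.5
Trade balance = 62.6 + (-8.5) = 54.1
(Excluded from the trade balance — financial account: domestic pension funds' purchases of foreign equities 25.0, foreign purchases of domestic corporate bonds 41.0, acquisition of a foreign subsidiary by a resident firm (outward FDI) 42.1; secondary income: personal remittances sent abroad by immigrant workers 13.2, official foreign aid grants received (current) 4.0; primary income: dividends paid to foreign shareholders of resident firms 8.1, profits repatriated by foreign-owned firms operating domestically 16.1, dividends received from foreign subsidiaries of resident firms 19.6; capital account: debt forgiveness received from foreign official creditors 6.9, capital transfers received from emigrants 3.9.)

54.1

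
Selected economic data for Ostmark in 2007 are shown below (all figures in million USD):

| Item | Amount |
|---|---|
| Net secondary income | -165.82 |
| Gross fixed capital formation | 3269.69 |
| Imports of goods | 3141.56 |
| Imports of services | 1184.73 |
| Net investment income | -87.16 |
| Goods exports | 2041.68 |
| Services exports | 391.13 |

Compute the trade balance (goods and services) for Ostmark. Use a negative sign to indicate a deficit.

-1893.48

Goods balance = 2041.68 - 3141.56 = -1099.88
Services balance = 391.13 - 1184.73 = -793.60
Trade balance (goods + services) = -1099.88 + (-793.60) = -1893.48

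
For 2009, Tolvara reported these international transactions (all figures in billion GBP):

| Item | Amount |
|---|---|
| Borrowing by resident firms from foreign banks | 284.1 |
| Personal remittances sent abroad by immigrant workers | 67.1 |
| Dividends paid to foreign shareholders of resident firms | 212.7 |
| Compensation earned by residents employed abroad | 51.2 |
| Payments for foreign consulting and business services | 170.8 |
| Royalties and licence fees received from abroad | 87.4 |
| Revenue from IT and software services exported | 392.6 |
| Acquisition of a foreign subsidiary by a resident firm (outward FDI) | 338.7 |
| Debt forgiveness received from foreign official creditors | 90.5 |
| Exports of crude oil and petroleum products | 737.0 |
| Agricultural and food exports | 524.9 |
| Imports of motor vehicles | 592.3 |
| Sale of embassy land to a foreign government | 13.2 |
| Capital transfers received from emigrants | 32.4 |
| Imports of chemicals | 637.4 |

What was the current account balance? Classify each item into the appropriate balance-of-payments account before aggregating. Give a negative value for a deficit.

Goods: -637.4 + 737.0 - 592.3 + 524.9 = 32.2
Services: -170.8 + 392.6 + 87.4 = 309.2
Primary income: 51.2 - 212.7 = -161.5
Secondary income: -67.1
Current account = 32.2 + 309.2 + (-161.5) + (-67.1) = 112.8
(Excluded from the current account — financial account: borrowing by resident firms from foreign banks 284.1, acquisition of a foreign subsidiary by a resident firm (outward FDI) 338.7; capital account: debt forgiveness received from foreign official creditors 90.5, sale of embassy land to a foreign government 13.2, capital transfers received from emigrants 32.4.)

112.8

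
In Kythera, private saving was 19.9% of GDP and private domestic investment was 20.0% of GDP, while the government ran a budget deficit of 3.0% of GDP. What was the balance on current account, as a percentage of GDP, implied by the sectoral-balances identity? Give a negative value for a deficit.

-3.1

By the sectoral-balances identity, CA = (S_private - I) + (T - G).
Private balance = 19.9 - 20.0 = -0.1
Government balance (T - G) = -3.0
CA = -0.1 + (-3.0) = -3.1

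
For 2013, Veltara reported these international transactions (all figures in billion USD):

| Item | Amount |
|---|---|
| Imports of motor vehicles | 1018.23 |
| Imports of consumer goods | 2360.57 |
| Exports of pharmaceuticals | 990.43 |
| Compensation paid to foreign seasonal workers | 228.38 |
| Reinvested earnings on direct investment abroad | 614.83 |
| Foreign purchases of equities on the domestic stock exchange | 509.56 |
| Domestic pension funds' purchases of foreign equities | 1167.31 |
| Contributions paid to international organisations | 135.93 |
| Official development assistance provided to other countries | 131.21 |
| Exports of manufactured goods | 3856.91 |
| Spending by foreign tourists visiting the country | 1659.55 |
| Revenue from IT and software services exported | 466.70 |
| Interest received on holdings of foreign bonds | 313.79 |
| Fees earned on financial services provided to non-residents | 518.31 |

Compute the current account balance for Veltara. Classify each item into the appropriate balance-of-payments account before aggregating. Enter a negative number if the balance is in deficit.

4546.20

Goods: 990.43 - 2360.57 + 3856.91 - 1018.23 = 1468.54
Services: 466.70 + 518.31 + 1659.55 = 2644.56
Primary income: -228.38 + 313.79 + 614.83 = 700.24
Secondary income: -135.93 - 131.21 = -267.14
Current account = 1468.54 + 2644.56 + 700.24 + (-267.14) = 4546.20
(Excluded from the current account — financial account: foreign purchases of equities on the domestic stock exchange 509.56, domestic pension funds' purchases of foreign equities 1167.31.)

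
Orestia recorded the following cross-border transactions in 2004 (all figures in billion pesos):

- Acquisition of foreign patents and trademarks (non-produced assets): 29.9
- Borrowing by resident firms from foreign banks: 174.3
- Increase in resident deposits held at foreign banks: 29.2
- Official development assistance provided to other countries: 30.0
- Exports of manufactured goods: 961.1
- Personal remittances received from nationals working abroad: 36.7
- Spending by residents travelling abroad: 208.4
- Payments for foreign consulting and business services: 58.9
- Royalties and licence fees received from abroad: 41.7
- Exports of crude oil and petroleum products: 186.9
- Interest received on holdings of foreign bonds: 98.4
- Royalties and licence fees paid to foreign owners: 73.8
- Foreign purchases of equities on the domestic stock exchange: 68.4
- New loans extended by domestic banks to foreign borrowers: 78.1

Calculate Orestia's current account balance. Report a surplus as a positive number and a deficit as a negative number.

Goods: 961.1 + 186.9 = 1148.0
Services: -208.4 + 41.7 - 58.9 - 73.8 = -299.4
Primary income: 98.4
Secondary income: 36.7 - 30.0 = 6.7
Current account = 1148.0 + (-299.4) + 98.4 + 6.7 = 953.7
(Excluded from the current account — capital account: acquisition of foreign patents and trademarks (non-produced assets) 29.9; financial account: borrowing by resident firms from foreign banks 174.3, increase in resident deposits held at foreign banks 29.2, foreign purchases of equities on the domestic stock exchange 68.4, new loans extended by domestic banks to foreign borrowers 78.1.)

953.7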